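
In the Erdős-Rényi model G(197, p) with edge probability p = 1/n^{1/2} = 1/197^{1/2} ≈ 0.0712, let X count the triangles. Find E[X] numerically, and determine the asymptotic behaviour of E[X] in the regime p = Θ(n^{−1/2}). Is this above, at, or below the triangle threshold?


Number of potential triangles: C(197, 3) = 1254890.
Each occurs with probability p³ ≈ (0.0712)³ ≈ 3.61660e-04.
By linearity: E[X] = C(197, 3)·p³ ≈ 1254890 · 3.61660e-04 ≈ 453.844.
Since α = 1/2 < 1, p = c/n^{1/2} ≫ 1/n is above the triangle threshold p ~ 1/n. Asymptotically E[X] ~ (c³/6)·n^{3(1−α)} = (1³/6)·n^{1.5} → ∞; triangles are abundant w.h.p.

E[X] ≈ 453.844; in regime p = Θ(1/n^{1/2}) E[X] diverges (above the triangle threshold p ~ 1/n).


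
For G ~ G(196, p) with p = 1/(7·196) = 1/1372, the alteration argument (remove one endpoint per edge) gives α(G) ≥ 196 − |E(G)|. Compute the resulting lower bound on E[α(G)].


E[|E(G)|] = C(196, 2)·p = 19110 · (1/1372) = 195/14.
E[α(G)] ≥ n − E[|E(G)|] = 196 − 195/14 = 2549/14.
Numerically: ≈ 182.071.
(This is only a lower bound; the true E[α(G)] may be larger.)

E[α(G)] ≥ 2549/14 ≈ 182.071.


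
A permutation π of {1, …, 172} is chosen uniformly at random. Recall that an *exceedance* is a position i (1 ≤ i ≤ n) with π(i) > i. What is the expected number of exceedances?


Write X = Σ_{i=1}^{172} X_i, where X_i = 1_{π(i) > i}.
For each fixed i, π(i) is uniform over {1, …, 172} (marginal of a uniform permutation), so P[π(i) > i] = (n − i)/n. Summing: Σ_{i=1}^{172} (n − i)/n = (0 + 1 + … + 171)/172 = 172(172 − 1)/(2·172) = (172 − 1)/2.
Hence E[X] = Σ_{i=1}^{172} (172 − i)/172 = 171/2 ≈ 85.5000.

E[X] = 171/2 = 85.5000.


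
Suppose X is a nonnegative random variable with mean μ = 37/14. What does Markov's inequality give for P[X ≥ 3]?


μ = E[X] = 37/14, a = 3.
Markov: P[X ≥ 3] ≤ μ/a = (37/14)/3 = 37/42.
Numerically: ≈ 0.880952.
(Since a = 3 > μ = 2.642857, the bound 37/42 is < 1 and informative.)

P[X ≥ 3] ≤ 37/42 ≈ 0.880952.


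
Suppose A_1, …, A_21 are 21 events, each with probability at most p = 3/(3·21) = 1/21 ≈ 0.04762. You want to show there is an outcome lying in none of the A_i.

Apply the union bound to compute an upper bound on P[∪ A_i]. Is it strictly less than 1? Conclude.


Union bound: P[∪_{i=1}^{21} A_i] ≤ Σ_i P[A_i] ≤ 21·p = 21·(1/21) = 1.
Numerically: 1 ≈ 1.00000.
Is 1 < 1? NO.
Since the bound 1 is ≥ 1, the union bound is uninformative here; it does NOT by itself certify existence.

21·p = 1 ≈ 1.00000; existence NOT certified by the union bound.


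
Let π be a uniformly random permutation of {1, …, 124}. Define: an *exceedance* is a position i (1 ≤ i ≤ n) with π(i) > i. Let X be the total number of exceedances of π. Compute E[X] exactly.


Write X = Σ_{i=1}^{124} X_i, where X_i = 1_{π(i) > i}.
For each fixed i, π(i) is uniform over {1, …, 124} (marginal of a uniform permutation), so P[π(i) > i] = (n − i)/n. Summing: Σ_{i=1}^{124} (n − i)/n = (0 + 1 + … + 123)/124 = 124(124 − 1)/(2·124) = (124 − 1)/2.
Hence E[X] = Σ_{i=1}^{124} (124 − i)/124 = 123/2 ≈ 61.500000.

E[X] = 123/2 = 61.500000.


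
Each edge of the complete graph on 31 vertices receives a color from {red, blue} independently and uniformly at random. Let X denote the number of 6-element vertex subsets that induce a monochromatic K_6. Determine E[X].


Let X = Σ_S X_S over the C(31, 6) = 736281 subsets S of size 6, where X_S = 1 if the K_6 on S is monochromatic.
For a fixed S, the K_6 on S has C(6, 2) = 15 edges. P[all 15 edges red] = (1/2)^15, and likewise for blue, so P[monochromatic] = 2·(1/2)^15 = 2^{1 − 15} = 1/16384.
Summing: E[X] = C(31, 6) · 2^{1 − 15} = 736281 · 1/16384 = 736281/16384.
Numerically: E[X] ≈ 44.939.

E[X] = C(31,6)·2^(1−C(6,2)) = 736281/16384 ≈ 44.939.


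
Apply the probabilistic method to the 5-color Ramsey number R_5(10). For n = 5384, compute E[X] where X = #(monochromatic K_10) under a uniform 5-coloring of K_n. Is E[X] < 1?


E[X] = C(5384, 10) · 5^{1 − 45} = 5593137120741932124090737609600 · 5^{−44} = 5593137120741932124090737609600/5684341886080801486968994140625.
As a reduced fraction: E[X] = 223725484829677284963629504384/227373675443232059478759765625 ≈ 0.98396.
Is E[X] < 1? YES.
Since E[X] < 1, there exists a 5-coloring of K_{5384} with no monochromatic K_10; hence R_5(10) > 5384.

E[X] = 223725484829677284963629504384/227373675443232059478759765625 ≈ 0.98396; E[X] < 1, so R_5(10) > 5384.


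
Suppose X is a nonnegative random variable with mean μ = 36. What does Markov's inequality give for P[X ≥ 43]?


μ = E[X] = 36, a = 43.
Markov: P[X ≥ 43] ≤ μ/a = (36)/43 = 36/43.
Numerically: ≈ 0.837.
(Since a = 43 > μ = 36.000, the bound 36/43 is < 1 and informative.)

P[X ≥ 43] ≤ 36/43 ≈ 0.837.


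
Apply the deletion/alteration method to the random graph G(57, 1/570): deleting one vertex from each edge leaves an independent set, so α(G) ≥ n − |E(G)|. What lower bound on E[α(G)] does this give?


E[|E(G)|] = C(57, 2)·p = 1596 · (1/570) = 14/5.
E[α(G)] ≥ n − E[|E(G)|] = 57 − 14/5 = 271/5.
Numerically: ≈ 54.200000.
(This is only a lower bound; the true E[α(G)] may be larger.)

E[α(G)] ≥ 271/5 ≈ 54.200000.


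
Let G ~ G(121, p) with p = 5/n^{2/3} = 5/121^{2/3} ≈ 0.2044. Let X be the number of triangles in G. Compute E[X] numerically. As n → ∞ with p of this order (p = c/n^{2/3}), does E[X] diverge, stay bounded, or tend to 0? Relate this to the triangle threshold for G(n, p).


Number of potential triangles: C(121, 3) = 287980.
Each occurs with probability p³ ≈ (0.2044)³ ≈ 8.537668e-03.
By linearity: E[X] = C(121, 3)·p³ ≈ 287980 · 8.537668e-03 ≈ 2458.6777.
Since α = 2/3 < 1, p = c/n^{2/3} ≫ 1/n is above the triangle threshold p ~ 1/n. Asymptotically E[X] ~ (c³/6)·n^{3(1−α)} = (5³/6)·n^{1} → ∞; triangles are abundant w.h.p.

E[X] ≈ 2458.6777; in regime p = Θ(1/n^{2/3}) E[X] diverges (above the triangle threshold p ~ 1/n).


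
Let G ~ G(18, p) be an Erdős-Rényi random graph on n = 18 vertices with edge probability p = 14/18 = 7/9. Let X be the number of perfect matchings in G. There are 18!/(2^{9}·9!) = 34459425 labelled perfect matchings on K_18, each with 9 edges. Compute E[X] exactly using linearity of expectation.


K_18 has 18!/(2^{9}·9!) = 34459425 labelled perfect matchings.
For each such perfect matching H, let X_H = 1 if all 9 edges of H are present in G. Then P[X_H = 1] = p^{9} = (7/9)^{9} = 40353607/387420489.
Summing the indicators: E[X] = Σ_H E[X_H] = 34459425 · p^{9} = 34459425 · 40353607/387420489 = 17167433257975/4782969.
Numerically: E[X] ≈ 3.5893e+06.

E[X] = 34459425 · (7/9)^{9} = 17167433257975/4782969 ≈ 3.5893e+06.


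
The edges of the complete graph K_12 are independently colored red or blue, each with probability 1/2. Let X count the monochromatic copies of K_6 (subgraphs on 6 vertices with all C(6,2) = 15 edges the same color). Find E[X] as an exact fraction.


Let X = Σ_S X_S over the C(12, 6) = 924 subsets S of size 6, where X_S = 1 if the K_6 on S is monochromatic.
For a fixed S, the K_6 on S has C(6, 2) = 15 edges. P[all 15 edges red] = (1/2)^15, and likewise for blue, so P[monochromatic] = 2·(1/2)^15 = 2^{1 − 15} = 1/16384.
By linearity of expectation: E[X] = C(12, 6) · 2^{1 − 15} = 924 · 1/16384 = 231/4096.
Numerically: E[X] ≈ 0.056396.

E[X] = C(12,6)·2^(1−C(6,2)) = 231/4096 ≈ 0.056396.


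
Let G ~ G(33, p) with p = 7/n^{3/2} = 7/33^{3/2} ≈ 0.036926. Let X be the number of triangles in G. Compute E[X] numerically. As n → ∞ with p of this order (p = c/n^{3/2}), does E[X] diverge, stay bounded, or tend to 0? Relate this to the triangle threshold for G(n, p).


Number of potential triangles: C(33, 3) = 5456.
Each occurs with probability p³ ≈ (0.036926)³ ≈ 5.0347903e-05.
By linearity: E[X] = C(33, 3)·p³ ≈ 5456 · 5.0347903e-05 ≈ 0.27470.
Since α = 3/2 > 1, p = c/n^{3/2} = o(1/n) is below the triangle threshold p ~ 1/n. Asymptotically E[X] ~ (c³/6)·n^{3(1−α)} = (7³/6)·n^{-1.5} → 0, so by Markov's inequality G has no triangles w.h.p.

E[X] ≈ 0.27470; in regime p = Θ(1/n^{3/2}) E[X] tends to 0 (below the triangle threshold p ~ 1/n).


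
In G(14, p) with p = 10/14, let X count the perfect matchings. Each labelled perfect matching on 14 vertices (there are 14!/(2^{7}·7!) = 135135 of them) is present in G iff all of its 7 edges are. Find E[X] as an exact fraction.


K_14 has 14!/(2^{7}·7!) = 135135 labelled perfect matchings.
For each such perfect matching H, let X_H = 1 if all 7 edges of H are present in G. Then P[X_H = 1] = p^{7} = (5/7)^{7} = 78125/823543.
By linearity of expectation: E[X] = Σ_H E[X_H] = 135135 · p^{7} = 135135 · 78125/823543 = 1508203125/117649.
Numerically: E[X] ≈ 12819.5.

E[X] = 135135 · (5/7)^{7} = 1508203125/117649 ≈ 12819.5.


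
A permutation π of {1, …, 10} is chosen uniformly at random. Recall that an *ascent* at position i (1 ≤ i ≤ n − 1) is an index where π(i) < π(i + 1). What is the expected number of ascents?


Write X = Σ X_I over i = 1, …, 9, with X_I the indicator of one ascent.
There are 9 indicators.
For each fixed i, the pair (π(i), π(i+1)) is a uniformly random ordered pair of distinct values from {1, …, 10}; by symmetry P[π(i) < π(i+1)] = 1/2.
By linearity: E[X] = 9 · (1/2) = (10 − 1) · (1/2) = 9/2 ≈ 4.5000.

E[X] = 9/2 = 4.5000.


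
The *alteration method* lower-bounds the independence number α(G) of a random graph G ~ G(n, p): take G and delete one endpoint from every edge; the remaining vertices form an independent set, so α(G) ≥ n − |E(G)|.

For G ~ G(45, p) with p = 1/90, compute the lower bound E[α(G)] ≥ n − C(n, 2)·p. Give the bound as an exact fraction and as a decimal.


E[|E(G)|] = C(45, 2)·p = 990 · (1/90) = 11.
E[α(G)] ≥ n − E[|E(G)|] = 45 − 11 = 34.
Numerically: ≈ 34.000.
(This is only a lower bound; the true E[α(G)] may be larger.)

E[α(G)] ≥ 34 ≈ 34.000.


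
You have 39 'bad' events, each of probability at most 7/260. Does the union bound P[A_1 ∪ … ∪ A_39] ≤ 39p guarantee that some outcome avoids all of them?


Union bound: P[∪_{i=1}^{39} A_i] ≤ Σ_i P[A_i] ≤ 39·p = 39·(7/260) = 21/20.
Numerically: 21/20 ≈ 1.050000.
Is 21/20 < 1? NO.
Since the bound 21/20 is ≥ 1, the union bound is uninformative here; it does NOT by itself certify existence.

39·p = 21/20 ≈ 1.050000; existence NOT certified by the union bound.


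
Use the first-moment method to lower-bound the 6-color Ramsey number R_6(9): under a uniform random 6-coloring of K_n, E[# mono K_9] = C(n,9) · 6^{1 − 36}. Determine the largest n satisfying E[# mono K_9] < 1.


We need C(n, 9) · 6^{1 − 36} < 1, i.e. C(n, 9) < 6^{36 − 1} = 1719070799748422591028658176.
Check values of n near the boundary:
  n = 4402: C(4402, 9) = 1696419745356657449393393700; 1696419745356657449393393700 < 1719070799748422591028658176? YES
  n = 4403: C(4403, 9) = 1699894433046281918452233150; 1699894433046281918452233150 < 1719070799748422591028658176? YES
  n = 4404: C(4404, 9) = 1703375445537161676647015880; 1703375445537161676647015880 < 1719070799748422591028658176? YES
  n = 4405: C(4405, 9) = 1706862792900636302463627150; 1706862792900636302463627150 < 1719070799748422591028658176? YES
  n = 4406: C(4406, 9) = 1710356485221788389505285700; 1710356485221788389505285700 < 1719070799748422591028658176? YES
  n = 4407: C(4407, 9) = 1713856532599459170657070050; 1713856532599459170657070050 < 1719070799748422591028658176? YES
  n = 4408: C(4408, 9) = 1717362945146264156457459600; 1717362945146264156457459600 < 1719070799748422591028658176? YES
  n = 4409: C(4409, 9) = 1720875732988608787686577131; 1720875732988608787686577131 < 1719070799748422591028658176? NO
  n = 4410: C(4410, 9) = 1724394906266704102180823710; 1724394906266704102180823710 < 1719070799748422591028658176? NO
  n = 4411: C(4411, 9) = 1727920475134582415883601405; 1727920475134582415883601405 < 1719070799748422591028658176? NO
The largest n with C(n, 9) < 1719070799748422591028658176 is n = 4408 (where E[X] = 35778394690547169926197075/35813974994758803979763712 ≈ 0.999007). Hence R_6(9) > 4408, i.e. R_6(9) ≥ 4409.

Largest n = 4408; hence R_6(9) > 4408.


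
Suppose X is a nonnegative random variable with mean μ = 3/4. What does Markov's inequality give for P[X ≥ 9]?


μ = E[X] = 3/4, a = 9.
Markov: P[X ≥ 9] ≤ μ/a = (3/4)/9 = 1/12.
Numerically: ≈ 0.0833.
(Since a = 9 > μ = 0.7500, the bound 1/12 is < 1 and informative.)

P[X ≥ 9] ≤ 1/12 ≈ 0.0833.


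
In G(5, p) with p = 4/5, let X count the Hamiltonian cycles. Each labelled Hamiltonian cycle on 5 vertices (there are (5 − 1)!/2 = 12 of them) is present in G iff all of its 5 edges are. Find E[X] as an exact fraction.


K_5 has (5 − 1)!/2 = 12 labelled Hamiltonian cycles.
For each such Hamiltonian cycle H, let X_H = 1 if all 5 edges of H are present in G. Then P[X_H = 1] = p^{5} = (4/5)^{5} = 1024/3125.
By linearity: E[X] = Σ_H E[X_H] = 12 · p^{5} = 12 · 1024/3125 = 12288/3125.
Numerically: E[X] ≈ 3.9322.

E[X] = 12 · (4/5)^{5} = 12288/3125 ≈ 3.9322.


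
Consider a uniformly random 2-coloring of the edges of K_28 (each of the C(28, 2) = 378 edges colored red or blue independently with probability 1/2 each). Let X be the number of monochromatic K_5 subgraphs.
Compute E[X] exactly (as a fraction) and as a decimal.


Let X = Σ_S X_S over the C(28, 5) = 98280 subsets S of size 5, where X_S = 1 if the K_5 on S is monochromatic.
For a fixed S, the K_5 on S has C(5, 2) = 10 edges. P[all 10 edges red] = (1/2)^10, and likewise for blue, so P[monochromatic] = 2·(1/2)^10 = 2^{1 − 10} = 1/512.
By linearity of expectation: E[X] = C(28, 5) · 2^{1 − 10} = 98280 · 1/512 = 12285/64.
Numerically: E[X] ≈ 191.953.

E[X] = C(28,5)·2^(1−C(5,2)) = 12285/64 ≈ 191.953.


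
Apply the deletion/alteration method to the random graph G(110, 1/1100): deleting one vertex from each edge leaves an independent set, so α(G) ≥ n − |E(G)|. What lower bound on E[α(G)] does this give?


E[|E(G)|] = C(110, 2)·p = 5995 · (1/1100) = 109/20.
E[α(G)] ≥ n − E[|E(G)|] = 110 − 109/20 = 2091/20.
Numerically: ≈ 104.5500.
(This is only a lower bound; the true E[α(G)] may be larger.)

E[α(G)] ≥ 2091/20 ≈ 104.5500.


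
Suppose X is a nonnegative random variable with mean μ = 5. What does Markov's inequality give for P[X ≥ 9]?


μ = E[X] = 5, a = 9.
Markov: P[X ≥ 9] ≤ μ/a = (5)/9 = 5/9.
Numerically: ≈ 0.55556.
(Since a = 9 > μ = 5.00000, the bound 5/9 is < 1 and informative.)

P[X ≥ 9] ≤ 5/9 ≈ 0.55556.


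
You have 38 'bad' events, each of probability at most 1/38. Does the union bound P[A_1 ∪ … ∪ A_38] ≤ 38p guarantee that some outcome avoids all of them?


Union bound: P[∪_{i=1}^{38} A_i] ≤ Σ_i P[A_i] ≤ 38·p = 38·(1/38) = 1.
Numerically: 1 ≈ 1.000.
Is 1 < 1? NO.
Since the bound 1 is ≥ 1, the union bound is uninformative here; it does NOT by itself certify existence.

38·p = 1 ≈ 1.000; existence NOT certified by the union bound.


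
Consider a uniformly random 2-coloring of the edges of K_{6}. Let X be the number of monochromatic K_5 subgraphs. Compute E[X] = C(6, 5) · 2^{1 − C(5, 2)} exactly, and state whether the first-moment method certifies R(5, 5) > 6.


E[X] = C(6, 5) · 2^{1 − 10} = 6 · 2^{−9} = 6/512.
As a reduced fraction: E[X] = 3/256 ≈ 0.011719.
Is E[X] < 1? YES.
Since E[X] < 1, there exists a 2-coloring of K_{6} with no monochromatic K_5; hence R(5, 5) > 6.

E[X] = 3/256 ≈ 0.011719; E[X] < 1, so R(5, 5) > 6.


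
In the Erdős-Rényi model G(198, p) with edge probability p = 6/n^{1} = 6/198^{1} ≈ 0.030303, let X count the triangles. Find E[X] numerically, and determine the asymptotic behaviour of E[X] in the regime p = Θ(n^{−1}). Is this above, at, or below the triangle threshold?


Number of potential triangles: C(198, 3) = 1274196.
Each occurs with probability p³ ≈ (0.030303)³ ≈ 2.7826474e-05.
By linearity: E[X] = C(198, 3)·p³ ≈ 1274196 · 2.7826474e-05 ≈ 35.45638.
Here α = 1, so p = 6/n is exactly at the triangle threshold p ~ 1/n. Asymptotically E[X] → c³/6 = 6³/6 = 36 ≈ 36.00000, a bounded constant. In this regime the triangle count is asymptotically Poisson(c³/6).

E[X] ≈ 35.45638; in regime p = Θ(1/n^{1}) E[X] stays bounded (at the triangle threshold p ~ 1/n).


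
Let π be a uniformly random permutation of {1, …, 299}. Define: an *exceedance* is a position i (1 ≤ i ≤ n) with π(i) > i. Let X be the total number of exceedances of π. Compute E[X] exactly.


Write X = Σ_{i=1}^{299} X_i, where X_i = 1_{π(i) > i}.
For each fixed i, π(i) is uniform over {1, …, 299} (marginal of a uniform permutation), so P[π(i) > i] = (n − i)/n. Summing: Σ_{i=1}^{299} (n − i)/n = (0 + 1 + … + 298)/299 = 299(299 − 1)/(2·299) = (299 − 1)/2.
Hence E[X] = Σ_{i=1}^{299} (299 − i)/299 = 149 ≈ 149.000000.

E[X] = 149 = 149.000000.


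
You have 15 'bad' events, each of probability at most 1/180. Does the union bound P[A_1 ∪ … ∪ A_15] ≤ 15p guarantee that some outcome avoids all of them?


Union bound: P[∪_{i=1}^{15} A_i] ≤ Σ_i P[A_i] ≤ 15·p = 15·(1/180) = 1/12.
Numerically: 1/12 ≈ 0.08333.
Is 1/12 < 1? YES.
Since P[∪ A_i] ≤ 1/12 < 1, the complement has P[∩ A_i^c] ≥ 1 − 1/12 = 11/12 > 0, so some outcome avoids every A_i.

15·p = 1/12 ≈ 0.08333; existence CERTIFIED by the union bound.


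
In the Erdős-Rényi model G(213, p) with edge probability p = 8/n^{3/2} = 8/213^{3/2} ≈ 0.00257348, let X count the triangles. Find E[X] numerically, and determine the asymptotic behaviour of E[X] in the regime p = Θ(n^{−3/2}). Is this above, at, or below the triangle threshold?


Number of potential triangles: C(213, 3) = 1587986.
Each occurs with probability p³ ≈ (0.00257348)³ ≈ 1.70436162e-08.
By linearity: E[X] = C(213, 3)·p³ ≈ 1587986 · 1.70436162e-08 ≈ 0.027065.
Since α = 3/2 > 1, p = c/n^{3/2} = o(1/n) is below the triangle threshold p ~ 1/n. Asymptotically E[X] ~ (c³/6)·n^{3(1−α)} = (8³/6)·n^{-1.5} → 0, so by Markov's inequality G has no triangles w.h.p.

E[X] ≈ 0.027065; in regime p = Θ(1/n^{3/2}) E[X] tends to 0 (below the triangle threshold p ~ 1/n).


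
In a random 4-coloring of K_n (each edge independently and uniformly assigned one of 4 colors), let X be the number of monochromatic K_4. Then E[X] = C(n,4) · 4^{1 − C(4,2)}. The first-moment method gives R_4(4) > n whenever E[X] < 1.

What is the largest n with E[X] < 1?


We need C(n, 4) · 4^{1 − 6} < 1, i.e. C(n, 4) < 4^{6 − 1} = 1024.
Check values of n near the boundary:
  n = 8: C(8, 4) = 70; 70 < 1024? YES
  n = 9: C(9, 4) = 126; 126 < 1024? YES
  n = 10: C(10, 4) = 210; 210 < 1024? YES
  n = 11: C(11, 4) = 330; 330 < 1024? YES
  n = 12: C(12, 4) = 495; 495 < 1024? YES
  n = 13: C(13, 4) = 715; 715 < 1024? YES
  n = 14: C(14, 4) = 1001; 1001 < 1024? YES
  n = 15: C(15, 4) = 1365; 1365 < 1024? NO
The largest n with C(n, 4) < 1024 is n = 14 (where E[X] = 1001/1024 ≈ 0.977539). Hence R_4(4) > 14, i.e. R_4(4) ≥ 15.

Largest n = 14; hence R_4(4) > 14.


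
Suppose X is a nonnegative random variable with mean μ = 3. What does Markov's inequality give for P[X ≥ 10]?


μ = E[X] = 3, a = 10.
Markov: P[X ≥ 10] ≤ μ/a = (3)/10 = 3/10.
Numerically: ≈ 0.3000.
(Since a = 10 > μ = 3.0000, the bound 3/10 is < 1 and informative.)

P[X ≥ 10] ≤ 3/10 ≈ 0.3000.


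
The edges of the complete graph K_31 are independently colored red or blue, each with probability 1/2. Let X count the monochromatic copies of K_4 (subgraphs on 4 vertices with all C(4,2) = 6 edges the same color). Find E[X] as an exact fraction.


Let X = Σ_S X_S over the C(31, 4) = 31465 subsets S of size 4, where X_S = 1 if the K_4 on S is monochromatic.
For a fixed S, the K_4 on S has C(4, 2) = 6 edges. P[all 6 edges red] = (1/2)^6, and likewise for blue, so P[monochromatic] = 2·(1/2)^6 = 2^{1 − 6} = 1/32.
By linearity of expectation: E[X] = C(31, 4) · 2^{1 − 6} = 31465 · 1/32 = 31465/32.
Numerically: E[X] ≈ 983.2812.

E[X] = C(31,4)·2^(1−C(4,2)) = 31465/32 ≈ 983.2812.


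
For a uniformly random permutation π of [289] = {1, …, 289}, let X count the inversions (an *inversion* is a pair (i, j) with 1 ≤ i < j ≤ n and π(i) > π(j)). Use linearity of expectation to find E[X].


Write X = Σ X_I over the C(289, 2) = 41616 pairs i < j, with X_I the indicator of one inversion.
There are 41616 indicators.
For each fixed pair i < j, the values π(i) and π(j) are two distinct elements of {1, …, 289} in uniformly random order; by symmetry P[π(i) > π(j)] = 1/2.
By linearity: E[X] = 41616 · (1/2) = C(289, 2) · (1/2) = 41616/2 = 20808 ≈ 20808.00000.

E[X] = 20808 = 20808.00000.


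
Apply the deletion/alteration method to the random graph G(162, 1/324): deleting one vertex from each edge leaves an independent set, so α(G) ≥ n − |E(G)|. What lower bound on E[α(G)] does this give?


E[|E(G)|] = C(162, 2)·p = 13041 · (1/324) = 161/4.
E[α(G)] ≥ n − E[|E(G)|] = 162 − 161/4 = 487/4.
Numerically: ≈ 121.750.
(This is only a lower bound; the true E[α(G)] may be larger.)

E[α(G)] ≥ 487/4 ≈ 121.750.


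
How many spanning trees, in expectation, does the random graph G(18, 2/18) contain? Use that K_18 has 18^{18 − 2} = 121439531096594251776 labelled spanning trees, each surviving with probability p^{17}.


K_18 has 18^{18 − 2} = 121439531096594251776 labelled spanning trees.
For each such spanning tree H, let X_H = 1 if all 17 edges of H are present in G. Then P[X_H = 1] = p^{17} = (1/9)^{17} = 1/16677181699666569.
Summing the indicators: E[X] = Σ_H E[X_H] = 121439531096594251776 · p^{17} = 121439531096594251776 · 1/16677181699666569 = 65536/9.
Numerically: E[X] ≈ 7.28e+03.

E[X] = 121439531096594251776 · (1/9)^{17} = 65536/9 ≈ 7.28e+03.


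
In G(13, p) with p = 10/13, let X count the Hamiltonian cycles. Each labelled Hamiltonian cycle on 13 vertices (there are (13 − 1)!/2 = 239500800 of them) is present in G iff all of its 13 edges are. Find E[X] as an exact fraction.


K_13 has (13 − 1)!/2 = 239500800 labelled Hamiltonian cycles.
For each such Hamiltonian cycle H, let X_H = 1 if all 13 edges of H are present in G. Then P[X_H = 1] = p^{13} = (10/13)^{13} = 10000000000000/302875106592253.
By linearity of expectation: E[X] = Σ_H E[X_H] = 239500800 · p^{13} = 239500800 · 10000000000000/302875106592253 = 2395008000000000000000/302875106592253.
Numerically: E[X] ≈ 7.90758e+06.

E[X] = 239500800 · (10/13)^{13} = 2395008000000000000000/302875106592253 ≈ 7.90758e+06.


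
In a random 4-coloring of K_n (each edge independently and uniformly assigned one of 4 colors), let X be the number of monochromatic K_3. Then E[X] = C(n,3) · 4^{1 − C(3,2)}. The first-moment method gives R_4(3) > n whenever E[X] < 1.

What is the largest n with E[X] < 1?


We need C(n, 3) · 4^{1 − 3} < 1, i.e. C(n, 3) < 4^{3 − 1} = 16.
Check values of n near the boundary:
  n = 4: C(4, 3) = 4; 4 < 16? YES
  n = 5: C(5, 3) = 10; 10 < 16? YES
  n = 6: C(6, 3) = 20; 20 < 16? NO
  n = 7: C(7, 3) = 35; 35 < 16? NO
The largest n with C(n, 3) < 16 is n = 5 (where E[X] = 5/8 ≈ 0.6250). Hence R_4(3) > 5, i.e. R_4(3) ≥ 6.

Largest n = 5; hence R_4(3) > 5.


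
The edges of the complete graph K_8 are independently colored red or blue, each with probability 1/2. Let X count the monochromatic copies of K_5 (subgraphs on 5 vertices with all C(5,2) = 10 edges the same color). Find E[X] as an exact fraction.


Let X = Σ_S X_S over the C(8, 5) = 56 subsets S of size 5, where X_S = 1 if the K_5 on S is monochromatic.
For a fixed S, the K_5 on S has C(5, 2) = 10 edges. P[all 10 edges red] = (1/2)^10, and likewise for blue, so P[monochromatic] = 2·(1/2)^10 = 2^{1 − 10} = 1/512.
Summing: E[X] = C(8, 5) · 2^{1 − 10} = 56 · 1/512 = 7/64.
Numerically: E[X] ≈ 0.1094.

E[X] = C(8,5)·2^(1−C(5,2)) = 7/64 ≈ 0.1094.


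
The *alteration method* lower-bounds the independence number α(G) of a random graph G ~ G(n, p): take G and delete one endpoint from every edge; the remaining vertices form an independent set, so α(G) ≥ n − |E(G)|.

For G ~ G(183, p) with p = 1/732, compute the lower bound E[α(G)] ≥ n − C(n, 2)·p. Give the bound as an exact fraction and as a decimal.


E[|E(G)|] = C(183, 2)·p = 16653 · (1/732) = 91/4.
E[α(G)] ≥ n − E[|E(G)|] = 183 − 91/4 = 641/4.
Numerically: ≈ 160.2500.
(This is only a lower bound; the true E[α(G)] may be larger.)

E[α(G)] ≥ 641/4 ≈ 160.2500.


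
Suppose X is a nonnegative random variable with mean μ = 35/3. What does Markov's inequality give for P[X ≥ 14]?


μ = E[X] = 35/3, a = 14.
Markov: P[X ≥ 14] ≤ μ/a = (35/3)/14 = 5/6.
Numerically: ≈ 0.8333.
(Since a = 14 > μ = 11.6667, the bound 5/6 is < 1 and informative.)

P[X ≥ 14] ≤ 5/6 ≈ 0.8333.


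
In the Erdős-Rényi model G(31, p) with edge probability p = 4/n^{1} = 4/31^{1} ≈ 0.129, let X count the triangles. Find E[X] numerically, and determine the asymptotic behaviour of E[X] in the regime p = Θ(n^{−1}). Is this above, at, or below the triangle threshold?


Number of potential triangles: C(31, 3) = 4495.
Each occurs with probability p³ ≈ (0.129)³ ≈ 2.148300e-03.
By linearity: E[X] = C(31, 3)·p³ ≈ 4495 · 2.148300e-03 ≈ 9.6566.
Here α = 1, so p = 4/n is exactly at the triangle threshold p ~ 1/n. Asymptotically E[X] → c³/6 = 4³/6 = 32/3 ≈ 10.6667, a bounded constant. In this regime the triangle count is asymptotically Poisson(c³/6).

E[X] ≈ 9.6566; in regime p = Θ(1/n^{1}) E[X] stays bounded (at the triangle threshold p ~ 1/n).


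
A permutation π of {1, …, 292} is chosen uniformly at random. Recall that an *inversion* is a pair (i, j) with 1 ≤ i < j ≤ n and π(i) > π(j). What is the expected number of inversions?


Write X = Σ X_I over the C(292, 2) = 42486 pairs i < j, with X_I the indicator of one inversion.
There are 42486 indicators.
For each fixed pair i < j, the values π(i) and π(j) are two distinct elements of {1, …, 292} in uniformly random order; by symmetry P[π(i) > π(j)] = 1/2.
By linearity: E[X] = 42486 · (1/2) = C(292, 2) · (1/2) = 42486/2 = 21243 ≈ 21243.0000.

E[X] = 21243 = 21243.0000.


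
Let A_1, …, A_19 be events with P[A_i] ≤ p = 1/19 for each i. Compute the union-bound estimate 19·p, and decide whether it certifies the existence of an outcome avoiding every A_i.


Union bound: P[∪_{i=1}^{19} A_i] ≤ Σ_i P[A_i] ≤ 19·p = 19·(1/19) = 1.
Numerically: 1 ≈ 1.0000000.
Is 1 < 1? NO.
Since the bound 1 is ≥ 1, the union bound is uninformative here; it does NOT by itself certify existence.

19·p = 1 ≈ 1.0000000; existence NOT certified by the union bound.


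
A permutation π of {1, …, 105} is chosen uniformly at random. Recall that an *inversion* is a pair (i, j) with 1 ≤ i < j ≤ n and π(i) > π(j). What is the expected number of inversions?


Write X = Σ X_I over the C(105, 2) = 5460 pairs i < j, with X_I the indicator of one inversion.
There are 5460 indicators.
For each fixed pair i < j, the values π(i) and π(j) are two distinct elements of {1, …, 105} in uniformly random order; by symmetry P[π(i) > π(j)] = 1/2.
By linearity: E[X] = 5460 · (1/2) = C(105, 2) · (1/2) = 5460/2 = 2730 ≈ 2730.0000.

E[X] = 2730 = 2730.0000.


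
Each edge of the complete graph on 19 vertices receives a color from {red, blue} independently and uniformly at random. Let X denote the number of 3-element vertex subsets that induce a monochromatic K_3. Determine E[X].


Let X = Σ_S X_S over the C(19, 3) = 969 subsets S of size 3, where X_S = 1 if the K_3 on S is monochromatic.
For a fixed S, the K_3 on S has C(3, 2) = 3 edges. P[all 3 edges red] = (1/2)^3, and likewise for blue, so P[monochromatic] = 2·(1/2)^3 = 2^{1 − 3} = 1/4.
By linearity: E[X] = C(19, 3) · 2^{1 − 3} = 969 · 1/4 = 969/4.
Numerically: E[X] ≈ 242.25000.

E[X] = C(19,3)·2^(1−C(3,2)) = 969/4 ≈ 242.25000.


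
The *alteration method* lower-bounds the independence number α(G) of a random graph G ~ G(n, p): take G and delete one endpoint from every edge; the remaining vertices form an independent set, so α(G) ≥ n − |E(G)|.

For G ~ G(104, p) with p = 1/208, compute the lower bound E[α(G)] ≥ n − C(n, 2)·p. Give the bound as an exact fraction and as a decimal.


E[|E(G)|] = C(104, 2)·p = 5356 · (1/208) = 103/4.
E[α(G)] ≥ n − E[|E(G)|] = 104 − 103/4 = 313/4.
Numerically: ≈ 78.250000.
(This is only a lower bound; the true E[α(G)] may be larger.)

E[α(G)] ≥ 313/4 ≈ 78.250000.


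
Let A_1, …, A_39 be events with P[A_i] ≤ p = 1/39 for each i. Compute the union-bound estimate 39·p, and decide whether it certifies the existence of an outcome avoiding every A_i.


Union bound: P[∪_{i=1}^{39} A_i] ≤ Σ_i P[A_i] ≤ 39·p = 39·(1/39) = 1.
Numerically: 1 ≈ 1.00000.
Is 1 < 1? NO.
Since the bound 1 is ≥ 1, the union bound is uninformative here; it does NOT by itself certify existence.

39·p = 1 ≈ 1.00000; existence NOT certified by the union bound.


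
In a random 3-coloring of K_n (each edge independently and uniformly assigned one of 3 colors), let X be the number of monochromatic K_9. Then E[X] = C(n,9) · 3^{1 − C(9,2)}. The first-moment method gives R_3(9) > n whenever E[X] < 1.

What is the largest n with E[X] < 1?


We need C(n, 9) · 3^{1 − 36} < 1, i.e. C(n, 9) < 3^{36 − 1} = 50031545098999707.
Check values of n near the boundary:
  n = 296: C(296, 9) = 42513789098994080; 42513789098994080 < 50031545098999707? YES
  n = 297: C(297, 9) = 43842345008337645; 43842345008337645 < 50031545098999707? YES
  n = 298: C(298, 9) = 45207677551849890; 45207677551849890 < 50031545098999707? YES
  n = 299: C(299, 9) = 46610674441390059; 46610674441390059 < 50031545098999707? YES
  n = 300: C(300, 9) = 48052241692154700; 48052241692154700 < 50031545098999707? YES
  n = 301: C(301, 9) = 49533303936090975; 49533303936090975 < 50031545098999707? YES
  n = 302: C(302, 9) = 51054804739588650; 51054804739588650 < 50031545098999707? NO
The largest n with C(n, 9) < 50031545098999707 is n = 301 (where E[X] = 16511101312030325/16677181699666569 ≈ 0.9900415). Hence R_3(9) > 301, i.e. R_3(9) ≥ 302.

Largest n = 301; hence R_3(9) > 301.


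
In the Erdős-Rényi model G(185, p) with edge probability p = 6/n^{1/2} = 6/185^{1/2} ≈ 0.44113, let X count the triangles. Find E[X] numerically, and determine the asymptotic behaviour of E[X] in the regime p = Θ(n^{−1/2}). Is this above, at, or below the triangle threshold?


Number of potential triangles: C(185, 3) = 1038220.
Each occurs with probability p³ ≈ (0.44113)³ ≈ 8.5841275e-02.
By linearity: E[X] = C(185, 3)·p³ ≈ 1038220 · 8.5841275e-02 ≈ 89122.12832.
Since α = 1/2 < 1, p = c/n^{1/2} ≫ 1/n is above the triangle threshold p ~ 1/n. Asymptotically E[X] ~ (c³/6)·n^{3(1−α)} = (6³/6)·n^{1.5} → ∞; triangles are abundant w.h.p.

E[X] ≈ 89122.12832; in regime p = Θ(1/n^{1/2}) E[X] diverges (above the triangle threshold p ~ 1/n).


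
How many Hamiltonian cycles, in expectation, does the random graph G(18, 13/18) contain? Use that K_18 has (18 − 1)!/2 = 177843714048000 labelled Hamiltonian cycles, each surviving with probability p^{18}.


K_18 has (18 − 1)!/2 = 177843714048000 labelled Hamiltonian cycles.
For each such Hamiltonian cycle H, let X_H = 1 if all 18 edges of H are present in G. Then P[X_H = 1] = p^{18} = (13/18)^{18} = 112455406951957393129/39346408075296537575424.
Summing the indicators: E[X] = Σ_H E[X_H] = 177843714048000 · p^{18} = 177843714048000 · 112455406951957393129/39346408075296537575424 = 1674446952588776589016668875/3294258113514384.
Numerically: E[X] ≈ 5.083e+11.

E[X] = 177843714048000 · (13/18)^{18} = 1674446952588776589016668875/3294258113514384 ≈ 5.083e+11.


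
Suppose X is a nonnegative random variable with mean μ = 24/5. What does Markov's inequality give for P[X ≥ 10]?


μ = E[X] = 24/5, a = 10.
Markov: P[X ≥ 10] ≤ μ/a = (24/5)/10 = 12/25.
Numerically: ≈ 0.48000.
(Since a = 10 > μ = 4.80000, the bound 12/25 is < 1 and informative.)

P[X ≥ 10] ≤ 12/25 ≈ 0.48000.


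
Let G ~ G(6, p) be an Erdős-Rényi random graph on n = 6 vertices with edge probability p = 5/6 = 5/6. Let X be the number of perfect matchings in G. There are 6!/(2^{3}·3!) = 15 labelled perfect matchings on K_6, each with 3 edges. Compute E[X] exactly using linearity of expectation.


K_6 has 6!/(2^{3}·3!) = 15 labelled perfect matchings.
For each such perfect matching H, let X_H = 1 if all 3 edges of H are present in G. Then P[X_H = 1] = p^{3} = (5/6)^{3} = 125/216.
By linearity of expectation: E[X] = Σ_H E[X_H] = 15 · p^{3} = 15 · 125/216 = 625/72.
Numerically: E[X] ≈ 8.68056.

E[X] = 15 · (5/6)^{3} = 625/72 ≈ 8.68056.


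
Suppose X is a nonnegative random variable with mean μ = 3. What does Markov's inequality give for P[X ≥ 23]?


μ = E[X] = 3, a = 23.
Markov: P[X ≥ 23] ≤ μ/a = (3)/23 = 3/23.
Numerically: ≈ 0.1304.
(Since a = 23 > μ = 3.0000, the bound 3/23 is < 1 and informative.)

P[X ≥ 23] ≤ 3/23 ≈ 0.1304.


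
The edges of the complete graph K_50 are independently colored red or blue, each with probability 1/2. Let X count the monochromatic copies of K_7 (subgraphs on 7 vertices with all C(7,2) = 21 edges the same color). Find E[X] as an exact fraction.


Let X = Σ_S X_S over the C(50, 7) = 99884400 subsets S of size 7, where X_S = 1 if the K_7 on S is monochromatic.
For a fixed S, the K_7 on S has C(7, 2) = 21 edges. P[all 21 edges red] = (1/2)^21, and likewise for blue, so P[monochromatic] = 2·(1/2)^21 = 2^{1 − 21} = 1/1048576.
By linearity of expectation: E[X] = C(50, 7) · 2^{1 − 21} = 99884400 · 1/1048576 = 6242775/65536.
Numerically: E[X] ≈ 95.257187.

E[X] = C(50,7)·2^(1−C(7,2)) = 6242775/65536 ≈ 95.257187.


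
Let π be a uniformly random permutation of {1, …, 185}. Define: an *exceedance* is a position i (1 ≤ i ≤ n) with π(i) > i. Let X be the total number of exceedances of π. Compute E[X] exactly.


Write X = Σ_{i=1}^{185} X_i, where X_i = 1_{π(i) > i}.
For each fixed i, π(i) is uniform over {1, …, 185} (marginal of a uniform permutation), so P[π(i) > i] = (n − i)/n. Summing: Σ_{i=1}^{185} (n − i)/n = (0 + 1 + … + 184)/185 = 185(185 − 1)/(2·185) = (185 − 1)/2.
Hence E[X] = Σ_{i=1}^{185} (185 − i)/185 = 92 ≈ 92.0000.

E[X] = 92 = 92.0000.


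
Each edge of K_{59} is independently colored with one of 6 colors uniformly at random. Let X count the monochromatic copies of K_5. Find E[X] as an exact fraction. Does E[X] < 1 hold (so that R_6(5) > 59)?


E[X] = C(59, 5) · 6^{1 − 10} = 5006386 · 6^{−9} = 5006386/10077696.
As a reduced fraction: E[X] = 2503193/5038848 ≈ 0.49678.
Is E[X] < 1? YES.
Since E[X] < 1, there exists a 6-coloring of K_{59} with no monochromatic K_5; hence R_6(5) > 59.

E[X] = 2503193/5038848 ≈ 0.49678; E[X] < 1, so R_6(5) > 59.


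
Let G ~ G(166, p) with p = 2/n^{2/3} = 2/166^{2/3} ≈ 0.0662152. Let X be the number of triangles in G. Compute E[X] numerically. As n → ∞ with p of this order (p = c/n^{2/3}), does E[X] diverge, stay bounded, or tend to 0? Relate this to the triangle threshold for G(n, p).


Number of potential triangles: C(166, 3) = 748660.
Each occurs with probability p³ ≈ (0.0662152)³ ≈ 2.90317898e-04.
By linearity: E[X] = C(166, 3)·p³ ≈ 748660 · 2.90317898e-04 ≈ 217.349398.
Since α = 2/3 < 1, p = c/n^{2/3} ≫ 1/n is above the triangle threshold p ~ 1/n. Asymptotically E[X] ~ (c³/6)·n^{3(1−α)} = (2³/6)·n^{1} → ∞; triangles are abundant w.h.p.

E[X] ≈ 217.349398; in regime p = Θ(1/n^{2/3}) E[X] diverges (above the triangle threshold p ~ 1/n).


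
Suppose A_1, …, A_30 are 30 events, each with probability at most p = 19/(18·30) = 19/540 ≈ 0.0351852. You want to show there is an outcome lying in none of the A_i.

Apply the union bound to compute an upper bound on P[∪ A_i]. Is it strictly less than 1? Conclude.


Union bound: P[∪_{i=1}^{30} A_i] ≤ Σ_i P[A_i] ≤ 30·p = 30·(19/540) = 19/18.
Numerically: 19/18 ≈ 1.0555556.
Is 19/18 < 1? NO.
Since the bound 19/18 is ≥ 1, the union bound is uninformative here; it does NOT by itself certify existence.

30·p = 19/18 ≈ 1.0555556; existence NOT certified by the union bound.


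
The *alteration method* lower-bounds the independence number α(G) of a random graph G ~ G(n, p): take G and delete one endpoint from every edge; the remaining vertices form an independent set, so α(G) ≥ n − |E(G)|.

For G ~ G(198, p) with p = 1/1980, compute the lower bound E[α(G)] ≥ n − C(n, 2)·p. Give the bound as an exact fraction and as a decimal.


E[|E(G)|] = C(198, 2)·p = 19503 · (1/1980) = 197/20.
E[α(G)] ≥ n − E[|E(G)|] = 198 − 197/20 = 3763/20.
Numerically: ≈ 188.150.
(This is only a lower bound; the true E[α(G)] may be larger.)

E[α(G)] ≥ 3763/20 ≈ 188.150.


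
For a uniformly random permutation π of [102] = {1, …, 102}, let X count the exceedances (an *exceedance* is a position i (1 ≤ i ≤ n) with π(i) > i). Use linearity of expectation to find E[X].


Write X = Σ_{i=1}^{102} X_i, where X_i = 1_{π(i) > i}.
For each fixed i, π(i) is uniform over {1, …, 102} (marginal of a uniform permutation), so P[π(i) > i] = (n − i)/n. Summing: Σ_{i=1}^{102} (n − i)/n = (0 + 1 + … + 101)/102 = 102(102 − 1)/(2·102) = (102 − 1)/2.
Hence E[X] = Σ_{i=1}^{102} (102 − i)/102 = 101/2 ≈ 50.5000.

E[X] = 101/2 = 50.5000.


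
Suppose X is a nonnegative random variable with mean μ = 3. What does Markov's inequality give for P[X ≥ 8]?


μ = E[X] = 3, a = 8.
Markov: P[X ≥ 8] ≤ μ/a = (3)/8 = 3/8.
Numerically: ≈ 0.375.
(Since a = 8 > μ = 3.000, the bound 3/8 is < 1 and informative.)

P[X ≥ 8] ≤ 3/8 ≈ 0.375.


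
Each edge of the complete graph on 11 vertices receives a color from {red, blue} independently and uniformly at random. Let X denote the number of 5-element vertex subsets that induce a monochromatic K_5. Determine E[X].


Let X = Σ_S X_S over the C(11, 5) = 462 subsets S of size 5, where X_S = 1 if the K_5 on S is monochromatic.
For a fixed S, the K_5 on S has C(5, 2) = 10 edges. P[all 10 edges red] = (1/2)^10, and likewise for blue, so P[monochromatic] = 2·(1/2)^10 = 2^{1 − 10} = 1/512.
By linearity of expectation: E[X] = C(11, 5) · 2^{1 − 10} = 462 · 1/512 = 231/256.
Numerically: E[X] ≈ 0.9023.

E[X] = C(11,5)·2^(1−C(5,2)) = 231/256 ≈ 0.9023.


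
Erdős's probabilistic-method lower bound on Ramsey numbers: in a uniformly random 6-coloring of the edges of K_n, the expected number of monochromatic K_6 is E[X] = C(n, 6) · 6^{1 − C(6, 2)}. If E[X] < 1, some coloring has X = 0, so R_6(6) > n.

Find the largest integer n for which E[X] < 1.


We need C(n, 6) · 6^{1 − 15} < 1, i.e. C(n, 6) < 6^{15 − 1} = 78364164096.
Check values of n near the boundary:
  n = 196: C(196, 6) = 72887293024; 72887293024 < 78364164096? YES
  n = 197: C(197, 6) = 75176946208; 75176946208 < 78364164096? YES
  n = 198: C(198, 6) = 77526225777; 77526225777 < 78364164096? YES
  n = 199: C(199, 6) = 79936367511; 79936367511 < 78364164096? NO
The largest n with C(n, 6) < 78364164096 is n = 198 (where E[X] = 25842075259/26121388032 ≈ 0.9893071). Hence R_6(6) > 198, i.e. R_6(6) ≥ 199.

Largest n = 198; hence R_6(6) > 198.


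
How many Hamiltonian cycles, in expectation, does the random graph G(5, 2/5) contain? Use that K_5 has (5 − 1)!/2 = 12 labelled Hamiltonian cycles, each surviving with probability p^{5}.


K_5 has (5 − 1)!/2 = 12 labelled Hamiltonian cycles.
For each such Hamiltonian cycle H, let X_H = 1 if all 5 edges of H are present in G. Then P[X_H = 1] = p^{5} = (2/5)^{5} = 32/3125.
By linearity: E[X] = Σ_H E[X_H] = 12 · p^{5} = 12 · 32/3125 = 384/3125.
Numerically: E[X] ≈ 0.1229.

E[X] = 12 · (2/5)^{5} = 384/3125 ≈ 0.1229.
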